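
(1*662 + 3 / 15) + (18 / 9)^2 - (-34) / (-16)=26563 / 40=664.08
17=17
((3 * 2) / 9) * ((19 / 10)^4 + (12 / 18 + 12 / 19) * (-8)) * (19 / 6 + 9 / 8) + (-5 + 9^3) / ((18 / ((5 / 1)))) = 4282154591 / 20520000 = 208.68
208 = 208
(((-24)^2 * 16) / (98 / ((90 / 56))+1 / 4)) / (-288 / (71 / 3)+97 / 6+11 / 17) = 12013608960 / 370713377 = 32.41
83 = 83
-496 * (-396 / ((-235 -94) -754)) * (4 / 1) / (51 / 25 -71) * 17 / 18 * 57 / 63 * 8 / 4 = 9275200 / 515907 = 17.98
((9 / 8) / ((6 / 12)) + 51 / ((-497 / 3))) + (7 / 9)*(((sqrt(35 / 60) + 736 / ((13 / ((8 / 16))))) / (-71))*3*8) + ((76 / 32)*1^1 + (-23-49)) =-75.33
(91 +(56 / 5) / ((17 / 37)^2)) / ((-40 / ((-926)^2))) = -3088085.58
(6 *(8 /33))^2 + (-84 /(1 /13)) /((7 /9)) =-1401.88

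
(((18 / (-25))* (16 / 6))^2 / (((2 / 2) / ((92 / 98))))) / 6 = 17664 / 30625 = 0.58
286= 286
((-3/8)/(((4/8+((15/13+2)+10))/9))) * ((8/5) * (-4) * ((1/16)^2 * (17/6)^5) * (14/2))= 129206987/16358400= 7.90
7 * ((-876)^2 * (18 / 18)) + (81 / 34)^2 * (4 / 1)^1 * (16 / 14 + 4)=10867047732 / 2023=5371748.76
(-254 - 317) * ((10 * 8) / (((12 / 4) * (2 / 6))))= -45680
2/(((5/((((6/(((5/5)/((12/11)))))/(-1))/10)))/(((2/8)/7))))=-0.01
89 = 89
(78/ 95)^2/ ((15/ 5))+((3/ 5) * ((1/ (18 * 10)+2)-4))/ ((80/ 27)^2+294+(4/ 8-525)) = 1342671621/ 5835005450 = 0.23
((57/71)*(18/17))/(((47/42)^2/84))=152028576/2666263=57.02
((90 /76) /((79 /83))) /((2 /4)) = 3735 /1501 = 2.49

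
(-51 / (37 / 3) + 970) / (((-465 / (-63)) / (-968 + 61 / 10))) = -7218838263 / 57350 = -125873.38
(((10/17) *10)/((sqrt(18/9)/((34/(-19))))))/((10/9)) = -90 *sqrt(2)/19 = -6.70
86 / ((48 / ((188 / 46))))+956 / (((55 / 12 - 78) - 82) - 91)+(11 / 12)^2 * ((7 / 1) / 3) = 158759017 / 29380752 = 5.40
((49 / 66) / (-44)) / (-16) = 49 / 46464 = 0.00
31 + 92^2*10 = 84671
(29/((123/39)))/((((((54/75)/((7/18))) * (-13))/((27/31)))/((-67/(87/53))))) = 621425/45756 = 13.58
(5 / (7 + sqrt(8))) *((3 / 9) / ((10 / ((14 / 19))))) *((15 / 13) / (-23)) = -245 / 232921 + 70 *sqrt(2) / 232921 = -0.00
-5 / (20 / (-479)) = 479 / 4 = 119.75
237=237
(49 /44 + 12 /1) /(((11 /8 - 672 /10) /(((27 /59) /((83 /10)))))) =-1557900 /141831811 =-0.01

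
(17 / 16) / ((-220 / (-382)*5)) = 0.37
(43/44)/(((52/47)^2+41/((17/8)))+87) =1614779/177655764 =0.01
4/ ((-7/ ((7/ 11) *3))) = -12/ 11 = -1.09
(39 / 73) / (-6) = -13 / 146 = -0.09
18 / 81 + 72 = 650 / 9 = 72.22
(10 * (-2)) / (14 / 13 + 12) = -26 / 17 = -1.53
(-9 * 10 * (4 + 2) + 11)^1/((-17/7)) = 3703/17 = 217.82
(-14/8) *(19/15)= -133/60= -2.22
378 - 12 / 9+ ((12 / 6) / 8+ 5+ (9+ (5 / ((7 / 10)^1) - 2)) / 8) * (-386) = -195907 / 84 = -2332.23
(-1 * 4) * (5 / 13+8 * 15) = -6260 / 13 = -481.54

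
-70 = -70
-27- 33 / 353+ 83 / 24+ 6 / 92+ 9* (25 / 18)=-2157043 / 194856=-11.07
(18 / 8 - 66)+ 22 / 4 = -233 / 4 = -58.25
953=953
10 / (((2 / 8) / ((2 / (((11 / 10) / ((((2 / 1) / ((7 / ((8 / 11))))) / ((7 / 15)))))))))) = 192000 / 5929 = 32.38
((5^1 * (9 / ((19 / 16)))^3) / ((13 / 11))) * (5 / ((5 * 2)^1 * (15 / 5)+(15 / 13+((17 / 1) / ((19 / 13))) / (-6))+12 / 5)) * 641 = 15790629888000 / 84571109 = 186714.23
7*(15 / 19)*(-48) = -5040 / 19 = -265.26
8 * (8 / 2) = 32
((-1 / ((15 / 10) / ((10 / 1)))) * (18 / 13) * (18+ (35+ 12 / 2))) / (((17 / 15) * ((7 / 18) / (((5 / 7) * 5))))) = -47790000 / 10829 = -4413.15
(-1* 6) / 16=-3 / 8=-0.38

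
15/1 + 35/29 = 470/29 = 16.21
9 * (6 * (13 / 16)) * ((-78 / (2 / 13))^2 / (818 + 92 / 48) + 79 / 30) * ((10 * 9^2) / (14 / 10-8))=-1473909177195 / 865832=-1702303.88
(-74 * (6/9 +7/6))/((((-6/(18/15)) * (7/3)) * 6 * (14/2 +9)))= 0.12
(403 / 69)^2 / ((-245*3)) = -162409 / 3499335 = -0.05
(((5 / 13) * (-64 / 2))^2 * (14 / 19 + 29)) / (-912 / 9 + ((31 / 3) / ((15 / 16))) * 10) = 1627200 / 3211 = 506.76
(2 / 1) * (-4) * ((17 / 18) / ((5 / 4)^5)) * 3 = -69632 / 9375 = -7.43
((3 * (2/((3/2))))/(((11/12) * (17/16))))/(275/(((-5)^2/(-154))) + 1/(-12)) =-9216/3801523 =-0.00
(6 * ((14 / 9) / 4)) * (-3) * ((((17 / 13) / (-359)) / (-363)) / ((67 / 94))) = -11186 / 113506107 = -0.00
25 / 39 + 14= 571 / 39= 14.64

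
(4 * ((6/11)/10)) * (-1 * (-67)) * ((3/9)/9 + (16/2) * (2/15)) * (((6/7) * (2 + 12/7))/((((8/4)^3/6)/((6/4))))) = 778674/13475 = 57.79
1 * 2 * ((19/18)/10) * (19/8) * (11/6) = 3971/4320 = 0.92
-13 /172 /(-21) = 13 /3612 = 0.00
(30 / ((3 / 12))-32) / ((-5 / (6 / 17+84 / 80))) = -10494 / 425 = -24.69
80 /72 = 10 /9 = 1.11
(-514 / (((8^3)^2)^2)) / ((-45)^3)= 257 / 3131031158784000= 0.00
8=8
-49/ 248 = -0.20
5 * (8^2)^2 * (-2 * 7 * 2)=-573440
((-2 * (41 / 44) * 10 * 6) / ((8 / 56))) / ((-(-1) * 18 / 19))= -27265 / 33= -826.21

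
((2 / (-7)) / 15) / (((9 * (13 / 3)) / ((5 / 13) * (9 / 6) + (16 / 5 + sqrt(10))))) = -491 / 266175 - 2 * sqrt(10) / 4095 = -0.00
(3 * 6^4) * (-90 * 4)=-1399680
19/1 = 19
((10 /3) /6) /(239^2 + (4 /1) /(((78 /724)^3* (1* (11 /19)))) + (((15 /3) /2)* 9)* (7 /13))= 725010 /81770309029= 0.00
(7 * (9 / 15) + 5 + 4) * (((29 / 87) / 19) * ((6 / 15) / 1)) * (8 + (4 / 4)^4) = 396 / 475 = 0.83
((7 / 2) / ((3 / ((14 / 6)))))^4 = 5764801 / 104976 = 54.92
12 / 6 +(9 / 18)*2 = 3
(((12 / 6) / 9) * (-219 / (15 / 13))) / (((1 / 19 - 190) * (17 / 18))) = 72124 / 306765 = 0.24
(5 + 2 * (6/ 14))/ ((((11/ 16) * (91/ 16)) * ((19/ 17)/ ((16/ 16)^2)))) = 178432/ 133133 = 1.34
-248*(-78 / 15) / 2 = 644.80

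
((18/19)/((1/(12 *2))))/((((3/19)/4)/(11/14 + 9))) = 39456/7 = 5636.57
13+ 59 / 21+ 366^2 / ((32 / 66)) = 23209205 / 84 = 276300.06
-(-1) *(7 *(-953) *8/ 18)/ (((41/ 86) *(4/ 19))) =-10900414/ 369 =-29540.42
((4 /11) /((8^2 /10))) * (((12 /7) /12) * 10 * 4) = 25 /77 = 0.32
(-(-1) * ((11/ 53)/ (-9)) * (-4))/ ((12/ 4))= 44/ 1431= 0.03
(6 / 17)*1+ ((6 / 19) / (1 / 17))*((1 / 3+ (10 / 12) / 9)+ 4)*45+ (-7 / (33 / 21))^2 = 42577272 / 39083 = 1089.41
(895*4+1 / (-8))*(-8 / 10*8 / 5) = -114556 / 25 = -4582.24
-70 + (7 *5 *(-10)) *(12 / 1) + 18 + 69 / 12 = -16985 / 4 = -4246.25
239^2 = 57121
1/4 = 0.25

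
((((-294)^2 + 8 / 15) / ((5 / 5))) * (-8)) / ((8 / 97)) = -8384343.73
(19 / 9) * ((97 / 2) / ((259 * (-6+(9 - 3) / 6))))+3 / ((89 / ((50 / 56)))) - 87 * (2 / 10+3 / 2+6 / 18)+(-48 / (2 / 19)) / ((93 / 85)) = -76367392351 / 128624580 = -593.72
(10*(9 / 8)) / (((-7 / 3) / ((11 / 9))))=-165 / 28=-5.89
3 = 3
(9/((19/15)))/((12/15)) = 675/76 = 8.88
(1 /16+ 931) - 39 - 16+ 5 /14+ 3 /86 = 4221005 /4816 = 876.45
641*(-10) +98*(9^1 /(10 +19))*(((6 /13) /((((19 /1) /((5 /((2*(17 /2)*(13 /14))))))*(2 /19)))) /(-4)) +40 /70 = -3738424657 /583219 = -6409.98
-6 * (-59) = 354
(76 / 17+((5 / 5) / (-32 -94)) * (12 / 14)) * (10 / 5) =22310 / 2499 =8.93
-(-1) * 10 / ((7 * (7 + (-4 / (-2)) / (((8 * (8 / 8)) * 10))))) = 400 / 1967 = 0.20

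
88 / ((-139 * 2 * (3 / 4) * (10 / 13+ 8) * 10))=-572 / 118845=-0.00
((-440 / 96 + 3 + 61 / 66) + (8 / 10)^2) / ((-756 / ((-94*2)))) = -47 / 9900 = -0.00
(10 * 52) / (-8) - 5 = -70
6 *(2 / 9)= 4 / 3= 1.33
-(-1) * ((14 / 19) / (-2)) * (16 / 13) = -112 / 247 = -0.45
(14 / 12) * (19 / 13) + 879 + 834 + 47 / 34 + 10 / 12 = 758879 / 442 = 1716.92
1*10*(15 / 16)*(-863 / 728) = -11.11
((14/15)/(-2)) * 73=-511/15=-34.07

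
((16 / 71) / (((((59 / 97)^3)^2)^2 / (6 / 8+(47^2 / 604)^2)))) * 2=7151145964042527357708865440026 / 2880291103662850568909861351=2482.79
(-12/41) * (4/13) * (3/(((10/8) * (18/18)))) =-576/2665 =-0.22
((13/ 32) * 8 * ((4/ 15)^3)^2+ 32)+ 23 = 626497687/ 11390625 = 55.00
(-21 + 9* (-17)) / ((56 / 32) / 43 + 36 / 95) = -414.64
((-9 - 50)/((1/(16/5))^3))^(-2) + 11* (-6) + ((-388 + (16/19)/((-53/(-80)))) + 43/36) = -238993887003096673/529292693864448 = -451.53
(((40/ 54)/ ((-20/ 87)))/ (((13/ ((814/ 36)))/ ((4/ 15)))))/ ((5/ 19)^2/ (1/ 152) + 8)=-20387/ 252720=-0.08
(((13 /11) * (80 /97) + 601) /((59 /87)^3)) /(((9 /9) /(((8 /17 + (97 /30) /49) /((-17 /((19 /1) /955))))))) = -3265400574198927 /2694170419800650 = -1.21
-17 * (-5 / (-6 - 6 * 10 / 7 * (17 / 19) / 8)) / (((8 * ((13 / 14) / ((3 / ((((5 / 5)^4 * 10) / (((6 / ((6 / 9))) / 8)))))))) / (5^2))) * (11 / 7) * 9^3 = -4079465775 / 256672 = -15893.69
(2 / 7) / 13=2 / 91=0.02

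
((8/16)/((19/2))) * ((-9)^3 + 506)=-223/19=-11.74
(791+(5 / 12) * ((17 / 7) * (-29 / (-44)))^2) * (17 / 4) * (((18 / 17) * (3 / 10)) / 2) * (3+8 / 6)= 35164908987 / 15178240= 2316.80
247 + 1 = 248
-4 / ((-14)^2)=-1 / 49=-0.02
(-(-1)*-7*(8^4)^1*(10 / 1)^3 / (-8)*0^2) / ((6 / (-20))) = 0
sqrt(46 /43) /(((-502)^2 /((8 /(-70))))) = -sqrt(1978) /94816505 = -0.00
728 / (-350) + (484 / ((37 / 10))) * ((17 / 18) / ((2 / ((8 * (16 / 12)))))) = 16404052 / 24975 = 656.82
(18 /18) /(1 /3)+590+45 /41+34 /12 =146845 /246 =596.93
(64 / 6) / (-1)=-32 / 3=-10.67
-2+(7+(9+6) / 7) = 7.14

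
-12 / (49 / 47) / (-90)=94 / 735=0.13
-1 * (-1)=1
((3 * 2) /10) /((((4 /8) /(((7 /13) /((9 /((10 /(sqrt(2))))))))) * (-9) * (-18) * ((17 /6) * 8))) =7 * sqrt(2) /71604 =0.00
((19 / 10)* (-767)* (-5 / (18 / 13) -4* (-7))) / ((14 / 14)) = -6397547 / 180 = -35541.93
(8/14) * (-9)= -36/7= -5.14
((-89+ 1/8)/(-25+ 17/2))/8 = 237/352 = 0.67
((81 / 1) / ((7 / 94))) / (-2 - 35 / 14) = -241.71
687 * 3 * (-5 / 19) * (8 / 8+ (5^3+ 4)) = -1339650 / 19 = -70507.89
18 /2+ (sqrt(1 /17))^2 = 9.06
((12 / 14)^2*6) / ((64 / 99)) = 2673 / 392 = 6.82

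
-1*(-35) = 35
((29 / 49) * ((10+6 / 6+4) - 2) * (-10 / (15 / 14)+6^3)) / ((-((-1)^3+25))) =-58435 / 882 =-66.25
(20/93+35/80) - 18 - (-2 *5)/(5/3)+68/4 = 8411/1488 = 5.65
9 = 9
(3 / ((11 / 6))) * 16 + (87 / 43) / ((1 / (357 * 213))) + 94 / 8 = 291156715 / 1892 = 153888.33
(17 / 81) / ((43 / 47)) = 799 / 3483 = 0.23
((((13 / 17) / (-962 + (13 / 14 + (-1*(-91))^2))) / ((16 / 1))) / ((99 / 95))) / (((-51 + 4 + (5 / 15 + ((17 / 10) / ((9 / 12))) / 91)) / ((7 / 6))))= -2118025 / 13514599812384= -0.00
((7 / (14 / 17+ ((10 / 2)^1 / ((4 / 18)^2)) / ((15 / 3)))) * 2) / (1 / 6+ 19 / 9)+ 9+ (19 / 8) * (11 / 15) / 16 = 1060432337 / 112805760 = 9.40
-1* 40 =-40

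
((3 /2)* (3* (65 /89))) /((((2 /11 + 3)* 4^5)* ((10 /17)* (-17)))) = -1287 /12759040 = -0.00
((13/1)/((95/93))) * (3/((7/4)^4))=928512/228095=4.07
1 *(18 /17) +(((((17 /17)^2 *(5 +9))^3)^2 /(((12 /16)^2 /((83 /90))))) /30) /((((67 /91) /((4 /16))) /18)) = 1933600717922 /768825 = 2515007.60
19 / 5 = 3.80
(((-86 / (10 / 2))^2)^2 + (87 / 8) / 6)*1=875231181 / 10000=87523.12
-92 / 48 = -23 / 12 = -1.92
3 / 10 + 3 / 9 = 19 / 30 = 0.63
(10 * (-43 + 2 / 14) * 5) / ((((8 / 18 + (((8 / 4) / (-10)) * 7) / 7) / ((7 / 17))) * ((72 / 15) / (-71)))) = 9984375 / 187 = 53392.38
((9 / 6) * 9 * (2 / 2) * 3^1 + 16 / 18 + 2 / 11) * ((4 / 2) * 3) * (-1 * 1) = -8231 / 33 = -249.42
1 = 1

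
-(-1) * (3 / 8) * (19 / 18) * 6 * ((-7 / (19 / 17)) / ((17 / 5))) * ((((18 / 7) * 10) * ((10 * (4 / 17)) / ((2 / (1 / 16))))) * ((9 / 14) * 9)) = -91125 / 1904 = -47.86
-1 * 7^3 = -343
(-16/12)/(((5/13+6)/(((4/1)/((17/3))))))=-208/1411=-0.15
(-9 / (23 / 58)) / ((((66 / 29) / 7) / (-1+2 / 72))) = 206045 / 3036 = 67.87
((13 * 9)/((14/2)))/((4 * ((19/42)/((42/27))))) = 273/19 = 14.37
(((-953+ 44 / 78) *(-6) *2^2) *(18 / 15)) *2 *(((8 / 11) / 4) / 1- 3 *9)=-210389280 / 143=-1471253.71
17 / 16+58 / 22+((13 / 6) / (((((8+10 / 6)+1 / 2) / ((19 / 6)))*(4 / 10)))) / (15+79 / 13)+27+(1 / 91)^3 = 102343855682429 / 3325129023216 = 30.78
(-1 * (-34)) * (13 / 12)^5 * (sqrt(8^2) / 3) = 6311981 / 46656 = 135.29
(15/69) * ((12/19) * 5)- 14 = -5818/437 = -13.31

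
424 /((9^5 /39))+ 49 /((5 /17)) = 16423499 /98415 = 166.88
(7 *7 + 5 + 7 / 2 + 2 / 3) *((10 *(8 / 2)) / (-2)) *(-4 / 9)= 13960 / 27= 517.04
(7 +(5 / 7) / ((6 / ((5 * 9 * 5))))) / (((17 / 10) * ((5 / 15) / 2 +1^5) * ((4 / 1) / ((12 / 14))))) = 21285 / 5831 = 3.65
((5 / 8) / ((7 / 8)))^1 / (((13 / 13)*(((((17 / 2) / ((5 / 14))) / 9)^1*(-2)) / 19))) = -4275 / 1666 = -2.57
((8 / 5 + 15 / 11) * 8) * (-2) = -47.42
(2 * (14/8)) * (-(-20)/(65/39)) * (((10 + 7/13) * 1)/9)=1918/39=49.18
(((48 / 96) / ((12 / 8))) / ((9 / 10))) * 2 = 20 / 27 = 0.74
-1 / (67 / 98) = -98 / 67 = -1.46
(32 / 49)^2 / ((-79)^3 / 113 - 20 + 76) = -115712 / 1168593111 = -0.00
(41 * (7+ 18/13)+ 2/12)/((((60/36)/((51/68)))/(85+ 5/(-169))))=13150.97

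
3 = 3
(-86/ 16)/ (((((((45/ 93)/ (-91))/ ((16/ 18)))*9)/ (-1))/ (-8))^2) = -175204230656/ 1476225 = -118683.96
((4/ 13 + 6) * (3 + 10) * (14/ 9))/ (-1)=-1148/ 9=-127.56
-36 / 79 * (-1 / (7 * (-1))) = -36 / 553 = -0.07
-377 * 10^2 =-37700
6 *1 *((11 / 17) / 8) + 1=101 / 68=1.49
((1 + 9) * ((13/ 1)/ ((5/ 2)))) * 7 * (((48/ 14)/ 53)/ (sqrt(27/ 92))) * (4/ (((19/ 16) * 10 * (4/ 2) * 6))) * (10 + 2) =26624 * sqrt(69)/ 15105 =14.64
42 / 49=6 / 7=0.86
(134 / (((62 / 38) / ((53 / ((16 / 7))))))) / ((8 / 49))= 11664.25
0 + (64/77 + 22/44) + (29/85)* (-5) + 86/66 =7291/7854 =0.93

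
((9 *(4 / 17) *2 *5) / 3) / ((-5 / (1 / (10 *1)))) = -12 / 85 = -0.14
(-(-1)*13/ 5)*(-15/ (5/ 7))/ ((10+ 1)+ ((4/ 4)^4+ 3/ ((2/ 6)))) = -13/ 5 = -2.60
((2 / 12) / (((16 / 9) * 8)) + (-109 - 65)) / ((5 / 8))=-44541 / 160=-278.38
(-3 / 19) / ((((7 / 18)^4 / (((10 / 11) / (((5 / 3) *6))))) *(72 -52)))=-78732 / 2509045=-0.03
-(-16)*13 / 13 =16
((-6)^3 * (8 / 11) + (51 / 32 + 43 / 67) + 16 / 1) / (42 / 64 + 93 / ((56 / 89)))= -0.94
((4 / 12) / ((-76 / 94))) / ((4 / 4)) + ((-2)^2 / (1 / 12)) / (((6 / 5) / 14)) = 63793 / 114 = 559.59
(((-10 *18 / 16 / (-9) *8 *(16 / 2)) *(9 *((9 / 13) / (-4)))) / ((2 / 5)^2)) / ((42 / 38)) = -64125 / 91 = -704.67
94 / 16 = 47 / 8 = 5.88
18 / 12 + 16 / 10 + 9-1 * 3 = 91 / 10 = 9.10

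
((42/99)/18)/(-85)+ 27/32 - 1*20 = -15475409/807840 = -19.16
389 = 389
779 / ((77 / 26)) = 20254 / 77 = 263.04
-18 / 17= -1.06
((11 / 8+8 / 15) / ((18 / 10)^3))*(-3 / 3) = -5725 / 17496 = -0.33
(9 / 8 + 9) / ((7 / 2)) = 81 / 28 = 2.89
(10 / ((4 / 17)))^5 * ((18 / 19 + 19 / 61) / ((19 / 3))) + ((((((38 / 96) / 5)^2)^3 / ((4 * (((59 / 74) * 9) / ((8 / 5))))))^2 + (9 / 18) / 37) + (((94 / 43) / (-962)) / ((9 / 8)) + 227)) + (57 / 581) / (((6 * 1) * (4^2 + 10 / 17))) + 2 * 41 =5515152901081687011887074809744406141904373714572571109 / 200109878332786880561586259781222400000000000000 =27560622.93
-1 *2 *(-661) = 1322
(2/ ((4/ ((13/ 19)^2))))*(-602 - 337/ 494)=-3870425/ 27436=-141.07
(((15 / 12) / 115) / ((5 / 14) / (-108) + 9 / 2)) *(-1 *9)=-3402 / 156377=-0.02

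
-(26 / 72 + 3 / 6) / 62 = -1 / 72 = -0.01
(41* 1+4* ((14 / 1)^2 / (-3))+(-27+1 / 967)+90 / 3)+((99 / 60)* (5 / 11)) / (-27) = -7566739 / 34812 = -217.36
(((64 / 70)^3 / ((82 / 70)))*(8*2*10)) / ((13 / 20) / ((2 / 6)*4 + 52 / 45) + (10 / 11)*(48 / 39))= 9596567552 / 126869785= 75.64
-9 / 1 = -9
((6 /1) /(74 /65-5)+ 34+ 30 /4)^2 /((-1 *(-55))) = 36556619 /1260020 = 29.01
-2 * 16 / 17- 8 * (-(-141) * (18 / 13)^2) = -2164.44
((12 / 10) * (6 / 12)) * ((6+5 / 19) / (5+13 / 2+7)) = 714 / 3515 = 0.20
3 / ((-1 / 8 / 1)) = -24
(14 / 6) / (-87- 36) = -7 / 369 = -0.02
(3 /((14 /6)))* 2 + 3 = 39 /7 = 5.57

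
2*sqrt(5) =4.47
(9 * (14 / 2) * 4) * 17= 4284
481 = 481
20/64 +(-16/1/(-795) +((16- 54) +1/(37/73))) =-16799213/470640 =-35.69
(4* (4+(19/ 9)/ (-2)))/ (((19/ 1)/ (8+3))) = 1166/ 171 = 6.82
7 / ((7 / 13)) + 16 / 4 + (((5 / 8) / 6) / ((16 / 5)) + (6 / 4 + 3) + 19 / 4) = 20185 / 768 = 26.28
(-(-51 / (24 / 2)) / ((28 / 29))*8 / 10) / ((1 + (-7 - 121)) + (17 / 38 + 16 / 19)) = -551 / 19670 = -0.03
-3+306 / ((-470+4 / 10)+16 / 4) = -1419 / 388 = -3.66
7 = 7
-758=-758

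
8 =8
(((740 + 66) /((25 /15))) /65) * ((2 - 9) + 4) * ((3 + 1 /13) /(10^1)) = -2232 /325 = -6.87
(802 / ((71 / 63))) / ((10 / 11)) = 277893 / 355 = 782.80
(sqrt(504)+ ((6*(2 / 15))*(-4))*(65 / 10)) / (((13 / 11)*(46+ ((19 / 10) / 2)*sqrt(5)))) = -64768 / 168919- 5016*sqrt(70) / 2195947+ 6688*sqrt(5) / 844595+ 242880*sqrt(14) / 2195947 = 0.03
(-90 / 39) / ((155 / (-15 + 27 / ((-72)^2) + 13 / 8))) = 2567 / 12896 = 0.20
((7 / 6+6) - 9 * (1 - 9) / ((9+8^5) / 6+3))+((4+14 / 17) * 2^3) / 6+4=58911089 / 3345090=17.61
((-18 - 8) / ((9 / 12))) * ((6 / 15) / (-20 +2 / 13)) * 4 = 5408 / 1935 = 2.79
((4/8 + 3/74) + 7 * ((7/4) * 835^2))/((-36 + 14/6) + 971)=3792207015/416176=9112.03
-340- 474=-814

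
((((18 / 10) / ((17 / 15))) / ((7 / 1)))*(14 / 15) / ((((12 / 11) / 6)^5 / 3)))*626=2001532.35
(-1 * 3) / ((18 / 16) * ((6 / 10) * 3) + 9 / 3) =-40 / 67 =-0.60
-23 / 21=-1.10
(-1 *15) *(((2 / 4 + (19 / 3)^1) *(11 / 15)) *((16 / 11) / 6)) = -164 / 9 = -18.22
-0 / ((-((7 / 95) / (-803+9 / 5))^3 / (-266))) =0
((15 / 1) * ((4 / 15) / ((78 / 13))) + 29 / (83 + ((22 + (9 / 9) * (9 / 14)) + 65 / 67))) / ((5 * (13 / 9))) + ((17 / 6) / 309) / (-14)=21818059901 / 168719061420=0.13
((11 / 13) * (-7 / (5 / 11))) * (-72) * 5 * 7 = 32837.54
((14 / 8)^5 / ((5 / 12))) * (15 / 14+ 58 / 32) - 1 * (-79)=3944489 / 20480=192.60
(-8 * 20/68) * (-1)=40/17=2.35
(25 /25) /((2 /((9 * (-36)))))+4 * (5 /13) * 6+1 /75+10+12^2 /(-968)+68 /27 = -149058493 /1061775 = -140.39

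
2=2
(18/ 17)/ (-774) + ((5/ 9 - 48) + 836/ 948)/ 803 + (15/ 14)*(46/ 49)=135489851218/ 143151743889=0.95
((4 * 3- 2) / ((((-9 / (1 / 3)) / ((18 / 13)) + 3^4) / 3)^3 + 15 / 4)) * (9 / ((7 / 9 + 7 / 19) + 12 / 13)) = 2106 / 417335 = 0.01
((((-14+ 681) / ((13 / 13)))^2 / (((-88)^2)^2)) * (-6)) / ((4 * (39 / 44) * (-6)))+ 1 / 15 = 73097533 / 1063096320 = 0.07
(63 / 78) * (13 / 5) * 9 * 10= 189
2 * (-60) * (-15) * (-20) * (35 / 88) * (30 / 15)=-28636.36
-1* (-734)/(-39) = -734/39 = -18.82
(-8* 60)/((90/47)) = -250.67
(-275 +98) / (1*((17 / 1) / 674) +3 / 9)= -357894 / 725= -493.65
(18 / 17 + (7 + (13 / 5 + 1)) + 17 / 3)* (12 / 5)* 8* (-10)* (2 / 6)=-282752 / 255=-1108.83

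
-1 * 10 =-10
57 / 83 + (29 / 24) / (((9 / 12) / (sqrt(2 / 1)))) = 57 / 83 + 29 * sqrt(2) / 18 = 2.97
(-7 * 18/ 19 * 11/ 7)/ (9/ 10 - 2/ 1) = 180/ 19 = 9.47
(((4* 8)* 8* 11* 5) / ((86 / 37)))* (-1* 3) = -781440 / 43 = -18173.02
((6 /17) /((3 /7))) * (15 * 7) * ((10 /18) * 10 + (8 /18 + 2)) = 11760 /17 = 691.76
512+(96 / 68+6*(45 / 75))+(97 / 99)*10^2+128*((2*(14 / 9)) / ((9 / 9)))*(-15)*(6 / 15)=-14931086 / 8415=-1774.34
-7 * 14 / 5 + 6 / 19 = -1832 / 95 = -19.28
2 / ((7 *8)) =0.04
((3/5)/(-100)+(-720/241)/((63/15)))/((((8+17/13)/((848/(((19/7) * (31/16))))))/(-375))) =4660.17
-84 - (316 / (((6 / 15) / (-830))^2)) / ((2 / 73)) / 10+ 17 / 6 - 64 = -4966108020.17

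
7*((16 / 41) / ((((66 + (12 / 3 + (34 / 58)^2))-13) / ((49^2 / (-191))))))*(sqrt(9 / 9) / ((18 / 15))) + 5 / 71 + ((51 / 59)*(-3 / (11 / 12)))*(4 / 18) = -27597982461067 / 26103141064011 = -1.06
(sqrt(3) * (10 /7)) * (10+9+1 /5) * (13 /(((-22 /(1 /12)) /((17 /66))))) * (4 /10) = -1768 * sqrt(3) /12705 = -0.24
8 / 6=4 / 3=1.33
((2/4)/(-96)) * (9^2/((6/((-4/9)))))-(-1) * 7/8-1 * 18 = -547/32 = -17.09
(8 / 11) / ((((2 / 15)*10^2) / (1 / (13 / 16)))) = 48 / 715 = 0.07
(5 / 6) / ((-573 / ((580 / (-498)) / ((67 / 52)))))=37700 / 28678077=0.00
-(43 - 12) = -31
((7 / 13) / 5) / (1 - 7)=-7 / 390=-0.02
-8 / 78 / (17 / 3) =-4 / 221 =-0.02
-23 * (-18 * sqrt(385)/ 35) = 232.09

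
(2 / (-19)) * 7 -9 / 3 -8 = -223 / 19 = -11.74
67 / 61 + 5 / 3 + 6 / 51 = 8968 / 3111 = 2.88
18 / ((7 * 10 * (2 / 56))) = 36 / 5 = 7.20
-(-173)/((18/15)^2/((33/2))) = 47575/24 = 1982.29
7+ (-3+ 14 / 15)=74 / 15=4.93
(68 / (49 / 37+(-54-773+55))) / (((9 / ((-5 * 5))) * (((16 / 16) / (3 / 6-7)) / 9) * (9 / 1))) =-81770 / 51327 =-1.59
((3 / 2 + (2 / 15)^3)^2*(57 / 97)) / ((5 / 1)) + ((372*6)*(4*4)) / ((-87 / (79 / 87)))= -2307371881541501 / 6194753437500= -372.47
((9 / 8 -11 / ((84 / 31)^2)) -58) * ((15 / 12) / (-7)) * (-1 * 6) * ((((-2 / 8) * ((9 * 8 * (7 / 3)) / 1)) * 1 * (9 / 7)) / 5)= 3706929 / 5488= 675.46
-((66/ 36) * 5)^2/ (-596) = 3025/ 21456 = 0.14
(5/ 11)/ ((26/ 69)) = 345/ 286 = 1.21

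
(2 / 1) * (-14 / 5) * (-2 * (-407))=-22792 / 5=-4558.40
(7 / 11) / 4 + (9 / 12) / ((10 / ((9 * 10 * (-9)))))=-1333 / 22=-60.59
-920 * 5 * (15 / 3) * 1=-23000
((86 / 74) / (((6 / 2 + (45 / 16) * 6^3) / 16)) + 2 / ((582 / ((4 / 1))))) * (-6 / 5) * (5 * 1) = -387416 / 1460723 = -0.27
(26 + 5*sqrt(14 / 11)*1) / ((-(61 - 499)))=0.07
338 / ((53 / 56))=18928 / 53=357.13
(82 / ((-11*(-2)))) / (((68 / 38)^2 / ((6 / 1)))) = 44403 / 6358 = 6.98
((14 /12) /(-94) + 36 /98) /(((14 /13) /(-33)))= -1402687 /128968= -10.88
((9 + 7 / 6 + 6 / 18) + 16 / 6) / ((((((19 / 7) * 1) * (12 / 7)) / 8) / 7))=27097 / 171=158.46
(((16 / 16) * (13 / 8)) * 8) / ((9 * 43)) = 13 / 387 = 0.03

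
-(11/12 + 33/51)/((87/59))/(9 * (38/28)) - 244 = -12772087/52326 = -244.09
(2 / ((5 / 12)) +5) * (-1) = -49 / 5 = -9.80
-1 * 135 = -135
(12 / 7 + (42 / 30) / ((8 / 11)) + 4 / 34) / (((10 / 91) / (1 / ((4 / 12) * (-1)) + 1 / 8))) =-5347017 / 54400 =-98.29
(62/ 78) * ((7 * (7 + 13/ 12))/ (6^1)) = 21049/ 2808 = 7.50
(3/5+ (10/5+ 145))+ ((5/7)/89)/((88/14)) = 2890033/19580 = 147.60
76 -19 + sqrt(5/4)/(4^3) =sqrt(5)/128 + 57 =57.02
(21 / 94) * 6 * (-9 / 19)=-567 / 893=-0.63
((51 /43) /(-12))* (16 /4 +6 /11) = -425 /946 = -0.45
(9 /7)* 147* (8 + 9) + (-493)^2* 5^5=759531338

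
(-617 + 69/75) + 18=-14952/25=-598.08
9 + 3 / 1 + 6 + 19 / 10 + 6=259 / 10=25.90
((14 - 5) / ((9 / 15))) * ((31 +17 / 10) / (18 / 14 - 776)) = -6867 / 10846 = -0.63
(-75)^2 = 5625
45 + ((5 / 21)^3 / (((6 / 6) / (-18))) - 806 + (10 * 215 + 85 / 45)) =4292924 / 3087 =1390.65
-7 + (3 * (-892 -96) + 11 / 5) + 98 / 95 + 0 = -281938 / 95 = -2967.77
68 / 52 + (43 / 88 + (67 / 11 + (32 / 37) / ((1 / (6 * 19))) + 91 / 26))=4655311 / 42328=109.98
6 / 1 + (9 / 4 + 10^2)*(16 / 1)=1642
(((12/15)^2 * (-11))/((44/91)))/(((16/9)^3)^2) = -48361131/104857600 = -0.46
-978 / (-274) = 489 / 137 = 3.57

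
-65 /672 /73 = -65 /49056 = -0.00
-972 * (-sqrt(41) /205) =972 * sqrt(41) /205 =30.36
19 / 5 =3.80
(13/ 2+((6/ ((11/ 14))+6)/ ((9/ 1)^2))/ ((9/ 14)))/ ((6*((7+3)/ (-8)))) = -36149/ 40095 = -0.90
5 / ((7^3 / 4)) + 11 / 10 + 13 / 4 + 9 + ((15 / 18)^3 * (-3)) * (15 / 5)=8.20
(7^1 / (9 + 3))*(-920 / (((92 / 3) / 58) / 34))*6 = -207060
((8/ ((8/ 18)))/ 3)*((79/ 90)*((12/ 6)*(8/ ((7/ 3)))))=1264/ 35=36.11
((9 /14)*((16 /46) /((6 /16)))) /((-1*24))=-4 /161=-0.02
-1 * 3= -3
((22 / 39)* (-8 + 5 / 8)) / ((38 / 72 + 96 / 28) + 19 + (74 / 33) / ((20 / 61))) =-749595 / 5368597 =-0.14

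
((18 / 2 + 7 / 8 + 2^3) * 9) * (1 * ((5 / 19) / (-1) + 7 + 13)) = 482625 / 152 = 3175.16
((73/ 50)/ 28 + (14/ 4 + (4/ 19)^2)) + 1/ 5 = 1918733/ 505400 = 3.80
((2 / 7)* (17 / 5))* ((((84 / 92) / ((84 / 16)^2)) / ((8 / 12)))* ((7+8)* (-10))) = -8160 / 1127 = -7.24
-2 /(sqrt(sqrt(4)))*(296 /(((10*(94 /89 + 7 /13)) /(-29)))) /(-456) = -1241461*sqrt(2) /1051650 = -1.67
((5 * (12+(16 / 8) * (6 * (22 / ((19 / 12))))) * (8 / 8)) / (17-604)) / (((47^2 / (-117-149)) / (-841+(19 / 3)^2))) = -571161920 / 3890049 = -146.83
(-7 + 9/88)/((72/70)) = -21245/3168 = -6.71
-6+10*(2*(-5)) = -106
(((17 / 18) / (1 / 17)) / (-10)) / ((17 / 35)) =-119 / 36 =-3.31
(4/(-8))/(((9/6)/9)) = -3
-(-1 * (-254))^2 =-64516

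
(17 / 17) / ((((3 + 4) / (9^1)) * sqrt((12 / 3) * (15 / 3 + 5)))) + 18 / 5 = 9 * sqrt(10) / 140 + 18 / 5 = 3.80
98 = 98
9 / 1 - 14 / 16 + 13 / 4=91 / 8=11.38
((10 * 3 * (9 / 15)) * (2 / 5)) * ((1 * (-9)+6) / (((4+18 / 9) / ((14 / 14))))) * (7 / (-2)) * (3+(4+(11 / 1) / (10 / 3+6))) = 2061 / 20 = 103.05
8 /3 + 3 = 17 /3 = 5.67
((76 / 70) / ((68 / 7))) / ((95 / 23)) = 23 / 850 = 0.03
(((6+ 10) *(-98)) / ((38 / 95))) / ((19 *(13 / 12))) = -47040 / 247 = -190.45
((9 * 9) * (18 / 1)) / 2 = 729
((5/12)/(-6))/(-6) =5/432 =0.01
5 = 5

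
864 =864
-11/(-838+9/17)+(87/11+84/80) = 28102267/3132140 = 8.97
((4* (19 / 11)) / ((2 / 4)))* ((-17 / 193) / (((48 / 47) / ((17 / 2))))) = -258077 / 25476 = -10.13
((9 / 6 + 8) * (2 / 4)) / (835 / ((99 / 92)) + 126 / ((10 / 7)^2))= 47025 / 8293226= 0.01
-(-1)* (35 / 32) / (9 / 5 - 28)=-175 / 4192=-0.04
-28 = -28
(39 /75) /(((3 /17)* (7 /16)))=3536 /525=6.74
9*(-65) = -585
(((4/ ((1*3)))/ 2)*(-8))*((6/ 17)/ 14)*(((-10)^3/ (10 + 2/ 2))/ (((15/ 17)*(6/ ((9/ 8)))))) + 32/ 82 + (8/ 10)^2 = 286312/ 78925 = 3.63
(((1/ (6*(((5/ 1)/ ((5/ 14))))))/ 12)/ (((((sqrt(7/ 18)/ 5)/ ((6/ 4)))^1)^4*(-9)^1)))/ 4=-50625/ 87808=-0.58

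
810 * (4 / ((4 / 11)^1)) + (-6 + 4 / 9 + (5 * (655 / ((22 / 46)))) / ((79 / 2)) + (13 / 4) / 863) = 245083506193 / 26998092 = 9077.81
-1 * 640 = -640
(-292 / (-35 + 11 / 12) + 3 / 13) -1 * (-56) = 344531 / 5317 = 64.80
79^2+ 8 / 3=18731 / 3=6243.67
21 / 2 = 10.50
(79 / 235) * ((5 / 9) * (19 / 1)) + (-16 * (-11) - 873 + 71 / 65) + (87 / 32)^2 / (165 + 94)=-692.33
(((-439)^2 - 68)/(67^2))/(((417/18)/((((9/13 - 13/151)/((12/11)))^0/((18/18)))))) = 1155918/623971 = 1.85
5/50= 1/10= 0.10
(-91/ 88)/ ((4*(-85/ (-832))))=-2366/ 935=-2.53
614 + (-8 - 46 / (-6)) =1841 / 3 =613.67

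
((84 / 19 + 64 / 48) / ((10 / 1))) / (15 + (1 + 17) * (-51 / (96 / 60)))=-656 / 636975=-0.00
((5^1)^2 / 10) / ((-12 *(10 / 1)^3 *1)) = -1 / 4800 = -0.00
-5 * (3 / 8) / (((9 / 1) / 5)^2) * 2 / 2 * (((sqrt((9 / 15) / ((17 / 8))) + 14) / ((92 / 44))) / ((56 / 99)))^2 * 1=-4580070825 / 56404096-1098075 * sqrt(510) / 4028864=-87.36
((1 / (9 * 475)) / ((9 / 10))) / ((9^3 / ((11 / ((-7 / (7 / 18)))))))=-11 / 50486895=-0.00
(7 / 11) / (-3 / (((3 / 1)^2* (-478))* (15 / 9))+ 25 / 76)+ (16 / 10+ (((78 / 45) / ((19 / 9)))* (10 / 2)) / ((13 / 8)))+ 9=470711921 / 31259085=15.06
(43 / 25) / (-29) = -43 / 725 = -0.06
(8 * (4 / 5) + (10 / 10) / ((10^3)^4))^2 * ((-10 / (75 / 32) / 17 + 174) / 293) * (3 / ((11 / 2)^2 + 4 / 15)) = 2722160640000850675200000066459 / 1140026375000000000000000000000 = 2.39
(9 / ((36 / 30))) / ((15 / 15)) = 15 / 2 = 7.50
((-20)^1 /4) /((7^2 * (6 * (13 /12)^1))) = -10 /637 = -0.02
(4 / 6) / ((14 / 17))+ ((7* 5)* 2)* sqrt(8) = 17 / 21+ 140* sqrt(2) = 198.80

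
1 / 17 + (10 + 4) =239 / 17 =14.06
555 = 555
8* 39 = 312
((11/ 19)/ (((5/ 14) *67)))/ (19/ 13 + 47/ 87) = 0.01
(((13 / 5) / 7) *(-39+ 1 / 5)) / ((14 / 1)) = -1261 / 1225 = -1.03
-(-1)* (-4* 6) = -24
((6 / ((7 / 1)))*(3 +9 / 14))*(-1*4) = -612 / 49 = -12.49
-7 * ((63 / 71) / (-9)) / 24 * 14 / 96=343 / 81792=0.00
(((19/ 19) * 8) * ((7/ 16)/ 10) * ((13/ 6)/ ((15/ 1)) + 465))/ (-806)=-293041/ 1450800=-0.20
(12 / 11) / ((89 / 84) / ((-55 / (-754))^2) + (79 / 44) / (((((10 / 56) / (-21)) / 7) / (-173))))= 34650 / 8127905323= 0.00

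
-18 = -18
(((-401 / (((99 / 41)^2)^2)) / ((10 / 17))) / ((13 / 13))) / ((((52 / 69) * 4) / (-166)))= 36773473114933 / 33300661680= 1104.29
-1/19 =-0.05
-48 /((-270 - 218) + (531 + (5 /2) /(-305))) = -5856 /5245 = -1.12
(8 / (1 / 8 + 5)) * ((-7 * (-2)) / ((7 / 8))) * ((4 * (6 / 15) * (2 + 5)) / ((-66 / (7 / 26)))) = -1.14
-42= -42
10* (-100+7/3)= -2930/3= -976.67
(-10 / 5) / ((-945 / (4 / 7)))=0.00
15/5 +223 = 226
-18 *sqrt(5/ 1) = -40.25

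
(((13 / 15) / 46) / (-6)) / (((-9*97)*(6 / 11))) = 143 / 21685320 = 0.00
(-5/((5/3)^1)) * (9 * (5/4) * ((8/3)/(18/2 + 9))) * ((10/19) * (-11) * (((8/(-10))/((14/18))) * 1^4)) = -3960/133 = -29.77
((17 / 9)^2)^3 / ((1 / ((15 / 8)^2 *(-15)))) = -3017196125 / 1259712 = -2395.15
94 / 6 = 47 / 3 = 15.67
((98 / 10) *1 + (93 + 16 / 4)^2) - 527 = 44459 / 5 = 8891.80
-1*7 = -7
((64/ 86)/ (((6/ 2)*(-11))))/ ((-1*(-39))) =-32/ 55341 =-0.00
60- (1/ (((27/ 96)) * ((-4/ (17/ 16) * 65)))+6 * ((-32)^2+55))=-7504363/ 1170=-6413.99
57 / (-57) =-1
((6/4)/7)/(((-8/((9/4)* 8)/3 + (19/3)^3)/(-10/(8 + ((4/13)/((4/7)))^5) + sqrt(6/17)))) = -3341637/3185298683 + 27* sqrt(102)/543830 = -0.00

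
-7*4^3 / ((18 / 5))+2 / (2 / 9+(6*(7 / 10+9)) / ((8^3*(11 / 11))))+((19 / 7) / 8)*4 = -114218071 / 975114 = -117.13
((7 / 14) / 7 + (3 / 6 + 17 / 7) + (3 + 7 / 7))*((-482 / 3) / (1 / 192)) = -215936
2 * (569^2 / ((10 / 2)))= 647522 / 5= 129504.40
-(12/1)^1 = -12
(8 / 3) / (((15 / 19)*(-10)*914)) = -38 / 102825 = -0.00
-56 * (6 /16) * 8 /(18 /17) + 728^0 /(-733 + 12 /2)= -346055 /2181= -158.67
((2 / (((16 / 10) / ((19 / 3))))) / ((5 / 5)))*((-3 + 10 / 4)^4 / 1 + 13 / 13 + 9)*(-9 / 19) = -2415 / 64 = -37.73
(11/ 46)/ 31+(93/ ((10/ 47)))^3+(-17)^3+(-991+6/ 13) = 774006485054659/ 9269000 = 83504853.28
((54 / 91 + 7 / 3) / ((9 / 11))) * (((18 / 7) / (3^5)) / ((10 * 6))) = 8789 / 13931190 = 0.00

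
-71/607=-0.12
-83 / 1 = -83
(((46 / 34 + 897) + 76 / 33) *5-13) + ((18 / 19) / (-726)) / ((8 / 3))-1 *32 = 4181830381 / 937992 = 4458.28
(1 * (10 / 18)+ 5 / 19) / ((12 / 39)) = 2.66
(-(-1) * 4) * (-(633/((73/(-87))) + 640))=33404/73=457.59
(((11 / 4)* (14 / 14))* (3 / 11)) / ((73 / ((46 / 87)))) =23 / 4234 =0.01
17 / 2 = 8.50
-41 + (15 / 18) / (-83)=-20423 / 498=-41.01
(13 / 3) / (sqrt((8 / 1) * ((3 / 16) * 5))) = 13 * sqrt(30) / 45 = 1.58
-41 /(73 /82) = -3362 /73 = -46.05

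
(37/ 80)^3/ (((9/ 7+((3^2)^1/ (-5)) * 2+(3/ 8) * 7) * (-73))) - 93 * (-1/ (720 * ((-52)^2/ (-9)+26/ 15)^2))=-16011309048211/ 3672145436044800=-0.00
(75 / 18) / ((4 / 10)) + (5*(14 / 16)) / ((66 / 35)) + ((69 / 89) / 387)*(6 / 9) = 77217821 / 6061968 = 12.74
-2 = -2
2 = 2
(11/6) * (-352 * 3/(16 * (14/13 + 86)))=-1573/1132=-1.39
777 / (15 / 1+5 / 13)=10101 / 200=50.50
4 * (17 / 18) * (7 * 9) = 238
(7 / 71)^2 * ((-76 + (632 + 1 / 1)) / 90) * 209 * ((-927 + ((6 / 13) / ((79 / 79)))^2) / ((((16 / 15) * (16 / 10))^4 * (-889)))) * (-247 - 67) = -14089589597214140625 / 29043369598517248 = -485.12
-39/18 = -13/6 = -2.17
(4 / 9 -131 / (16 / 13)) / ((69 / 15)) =-23.04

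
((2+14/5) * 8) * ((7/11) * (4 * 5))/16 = 336/11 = 30.55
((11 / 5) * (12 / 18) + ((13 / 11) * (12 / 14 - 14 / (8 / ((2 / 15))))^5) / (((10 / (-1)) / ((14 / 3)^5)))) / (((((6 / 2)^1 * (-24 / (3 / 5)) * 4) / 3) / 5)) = 471762827963 / 649539000000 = 0.73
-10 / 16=-5 / 8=-0.62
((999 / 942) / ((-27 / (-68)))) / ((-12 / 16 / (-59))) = 296888 / 1413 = 210.11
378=378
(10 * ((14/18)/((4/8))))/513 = 140/4617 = 0.03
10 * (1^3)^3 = 10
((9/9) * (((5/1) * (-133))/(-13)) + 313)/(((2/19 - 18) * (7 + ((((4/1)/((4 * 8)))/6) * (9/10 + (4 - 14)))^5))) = -114592988528640000/39416794738559329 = -2.91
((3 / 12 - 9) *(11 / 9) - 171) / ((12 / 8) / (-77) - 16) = 503657 / 44406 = 11.34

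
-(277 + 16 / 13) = -3617 / 13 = -278.23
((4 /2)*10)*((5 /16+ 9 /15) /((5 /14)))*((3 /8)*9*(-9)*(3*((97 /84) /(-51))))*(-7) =-4014927 /5440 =-738.04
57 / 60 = 19 / 20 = 0.95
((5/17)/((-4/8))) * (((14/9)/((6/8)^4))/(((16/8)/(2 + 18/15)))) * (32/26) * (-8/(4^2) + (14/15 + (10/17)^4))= -635726135296/201839771835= -3.15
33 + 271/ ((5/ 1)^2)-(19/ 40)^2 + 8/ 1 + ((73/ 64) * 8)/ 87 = 7199321/ 139200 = 51.72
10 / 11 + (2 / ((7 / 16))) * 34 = 12038 / 77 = 156.34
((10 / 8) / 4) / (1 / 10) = 3.12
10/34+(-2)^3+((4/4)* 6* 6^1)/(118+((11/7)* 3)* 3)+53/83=-8868528/1305175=-6.79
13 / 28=0.46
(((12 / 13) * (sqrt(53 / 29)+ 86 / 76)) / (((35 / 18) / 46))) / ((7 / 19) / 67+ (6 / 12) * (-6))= -18.11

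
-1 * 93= -93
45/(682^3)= 45/317214568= 0.00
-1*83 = -83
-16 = -16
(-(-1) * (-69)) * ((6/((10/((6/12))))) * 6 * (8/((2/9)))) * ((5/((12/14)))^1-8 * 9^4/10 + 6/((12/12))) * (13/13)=585388134/25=23415525.36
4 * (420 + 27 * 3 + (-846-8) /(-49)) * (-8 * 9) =-1045152 /7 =-149307.43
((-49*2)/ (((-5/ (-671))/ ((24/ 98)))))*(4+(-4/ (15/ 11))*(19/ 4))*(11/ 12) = 2199538/ 75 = 29327.17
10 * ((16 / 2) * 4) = 320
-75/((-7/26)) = 1950/7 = 278.57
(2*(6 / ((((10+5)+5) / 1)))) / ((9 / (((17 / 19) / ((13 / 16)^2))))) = 4352 / 48165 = 0.09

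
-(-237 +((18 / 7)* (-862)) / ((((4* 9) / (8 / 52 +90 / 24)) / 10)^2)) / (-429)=-69200057 / 10440144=-6.63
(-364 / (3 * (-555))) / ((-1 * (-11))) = 364 / 18315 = 0.02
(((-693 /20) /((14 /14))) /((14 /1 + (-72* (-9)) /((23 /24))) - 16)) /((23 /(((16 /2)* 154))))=-2.75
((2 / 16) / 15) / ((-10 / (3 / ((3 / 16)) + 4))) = -1 / 60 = -0.02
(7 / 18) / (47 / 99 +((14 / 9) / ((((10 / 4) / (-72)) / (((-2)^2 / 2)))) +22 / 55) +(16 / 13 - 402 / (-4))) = 5005 / 167381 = 0.03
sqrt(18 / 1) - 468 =-468 + 3 * sqrt(2) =-463.76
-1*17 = -17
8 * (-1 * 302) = -2416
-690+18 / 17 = -11712 / 17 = -688.94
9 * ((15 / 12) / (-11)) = -45 / 44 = -1.02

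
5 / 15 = 1 / 3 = 0.33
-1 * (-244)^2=-59536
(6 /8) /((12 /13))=13 /16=0.81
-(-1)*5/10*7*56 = 196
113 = 113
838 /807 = 1.04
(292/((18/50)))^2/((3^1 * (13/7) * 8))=46628750/3159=14760.60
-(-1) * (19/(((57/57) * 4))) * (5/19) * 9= 11.25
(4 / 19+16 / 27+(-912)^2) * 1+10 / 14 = 2986798153 / 3591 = 831745.52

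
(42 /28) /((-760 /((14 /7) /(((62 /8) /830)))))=-249 /589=-0.42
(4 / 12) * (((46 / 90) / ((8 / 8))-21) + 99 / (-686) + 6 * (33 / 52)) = -3376123 / 601965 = -5.61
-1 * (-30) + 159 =189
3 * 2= 6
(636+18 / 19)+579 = 23103 / 19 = 1215.95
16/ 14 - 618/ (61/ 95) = -410482/ 427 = -961.32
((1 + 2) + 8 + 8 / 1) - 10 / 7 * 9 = 43 / 7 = 6.14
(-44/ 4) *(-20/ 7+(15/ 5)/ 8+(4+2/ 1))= -2167/ 56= -38.70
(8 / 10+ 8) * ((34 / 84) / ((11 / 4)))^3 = 157216 / 5602905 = 0.03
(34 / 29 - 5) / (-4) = 111 / 116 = 0.96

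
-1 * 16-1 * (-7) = -9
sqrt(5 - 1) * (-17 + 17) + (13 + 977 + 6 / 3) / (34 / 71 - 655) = -70432 / 46471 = -1.52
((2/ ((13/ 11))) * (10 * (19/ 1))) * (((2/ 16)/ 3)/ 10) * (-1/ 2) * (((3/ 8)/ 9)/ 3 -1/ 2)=7315/ 22464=0.33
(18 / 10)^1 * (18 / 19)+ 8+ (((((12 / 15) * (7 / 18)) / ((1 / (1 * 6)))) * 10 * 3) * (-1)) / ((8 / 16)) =-9718 / 95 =-102.29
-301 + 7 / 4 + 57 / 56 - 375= -37701 / 56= -673.23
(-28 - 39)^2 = 4489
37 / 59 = 0.63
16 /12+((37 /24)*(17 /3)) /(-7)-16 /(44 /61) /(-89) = 165073 /493416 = 0.33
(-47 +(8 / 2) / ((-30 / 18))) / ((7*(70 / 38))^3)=-0.02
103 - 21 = 82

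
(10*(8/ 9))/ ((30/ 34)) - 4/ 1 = 164/ 27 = 6.07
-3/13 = -0.23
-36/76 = -9/19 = -0.47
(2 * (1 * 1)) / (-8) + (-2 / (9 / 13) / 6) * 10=-5.06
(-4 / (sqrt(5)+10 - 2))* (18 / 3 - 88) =2624 / 59 - 328* sqrt(5) / 59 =32.04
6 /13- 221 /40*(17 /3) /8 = -43081 /12480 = -3.45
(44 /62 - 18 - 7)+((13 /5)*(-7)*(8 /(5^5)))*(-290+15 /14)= -1049017 /96875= -10.83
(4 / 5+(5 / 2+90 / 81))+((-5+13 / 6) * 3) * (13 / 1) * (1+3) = -39383 / 90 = -437.59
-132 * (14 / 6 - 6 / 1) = 484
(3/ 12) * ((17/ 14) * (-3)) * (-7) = 51/ 8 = 6.38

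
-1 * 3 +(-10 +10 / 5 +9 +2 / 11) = -20 / 11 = -1.82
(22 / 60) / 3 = 11 / 90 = 0.12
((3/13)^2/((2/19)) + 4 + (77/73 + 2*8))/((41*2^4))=531989/16186144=0.03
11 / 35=0.31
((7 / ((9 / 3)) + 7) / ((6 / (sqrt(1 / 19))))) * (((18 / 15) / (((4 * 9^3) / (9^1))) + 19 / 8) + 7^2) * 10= 388423 * sqrt(19) / 9234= 183.35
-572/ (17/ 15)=-8580/ 17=-504.71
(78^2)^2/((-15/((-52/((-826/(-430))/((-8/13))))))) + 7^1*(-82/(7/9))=-16977877146/413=-41108661.37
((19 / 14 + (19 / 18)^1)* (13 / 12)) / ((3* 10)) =247 / 2835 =0.09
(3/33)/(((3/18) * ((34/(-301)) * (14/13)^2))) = -21801/5236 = -4.16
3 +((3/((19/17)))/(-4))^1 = 2.33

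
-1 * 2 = -2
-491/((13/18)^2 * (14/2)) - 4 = -163816/1183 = -138.48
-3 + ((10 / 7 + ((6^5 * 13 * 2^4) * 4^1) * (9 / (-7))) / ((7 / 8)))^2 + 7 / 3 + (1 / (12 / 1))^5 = 53992101348147536494945 / 597445632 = 90371572669138.77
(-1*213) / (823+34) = -213 / 857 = -0.25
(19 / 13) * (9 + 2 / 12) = 1045 / 78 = 13.40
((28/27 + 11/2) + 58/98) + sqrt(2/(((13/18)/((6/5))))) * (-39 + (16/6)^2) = 18863/2646-574 * sqrt(390)/195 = -51.00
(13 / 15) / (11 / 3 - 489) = -1 / 560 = -0.00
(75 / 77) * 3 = 2.92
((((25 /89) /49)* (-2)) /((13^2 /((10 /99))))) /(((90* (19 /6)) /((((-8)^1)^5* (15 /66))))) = 8192000 /45748359657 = 0.00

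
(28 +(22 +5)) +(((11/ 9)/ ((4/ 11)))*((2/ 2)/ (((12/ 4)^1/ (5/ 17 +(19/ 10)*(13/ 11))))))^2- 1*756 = -25952321831/ 37454400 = -692.90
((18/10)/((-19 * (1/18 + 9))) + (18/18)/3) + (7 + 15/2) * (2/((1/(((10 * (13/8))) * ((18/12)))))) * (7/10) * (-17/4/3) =-700.66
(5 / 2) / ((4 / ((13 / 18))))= 65 / 144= 0.45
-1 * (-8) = 8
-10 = -10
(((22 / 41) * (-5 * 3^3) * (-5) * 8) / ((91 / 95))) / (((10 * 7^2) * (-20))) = -56430 / 182819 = -0.31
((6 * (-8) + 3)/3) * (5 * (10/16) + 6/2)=-735/8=-91.88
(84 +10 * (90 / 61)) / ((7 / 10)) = 60240 / 427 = 141.08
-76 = -76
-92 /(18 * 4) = -23 /18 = -1.28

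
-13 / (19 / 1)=-13 / 19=-0.68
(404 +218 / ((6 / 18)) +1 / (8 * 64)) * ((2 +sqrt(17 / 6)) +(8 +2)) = 541697 * sqrt(102) / 3072 +1625091 / 128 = 14476.91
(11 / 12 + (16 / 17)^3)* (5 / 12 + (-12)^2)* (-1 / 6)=-178836935 / 4244832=-42.13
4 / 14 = 2 / 7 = 0.29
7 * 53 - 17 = 354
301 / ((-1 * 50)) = -301 / 50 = -6.02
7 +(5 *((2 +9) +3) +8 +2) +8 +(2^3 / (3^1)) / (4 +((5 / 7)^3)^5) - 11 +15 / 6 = 9947737301847631 / 114124581707382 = 87.17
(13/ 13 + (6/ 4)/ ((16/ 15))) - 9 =-211/ 32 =-6.59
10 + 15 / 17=185 / 17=10.88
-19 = -19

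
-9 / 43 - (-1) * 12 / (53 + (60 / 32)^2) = 471 / 155531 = 0.00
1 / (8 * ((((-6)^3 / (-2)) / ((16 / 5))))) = 1 / 270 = 0.00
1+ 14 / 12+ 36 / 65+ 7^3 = 134831 / 390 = 345.72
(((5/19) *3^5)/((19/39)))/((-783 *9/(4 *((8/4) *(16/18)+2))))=-0.28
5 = 5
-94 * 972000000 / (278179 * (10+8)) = -5076000000 / 278179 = -18247.24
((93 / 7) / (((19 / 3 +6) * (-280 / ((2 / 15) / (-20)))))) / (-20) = -93 / 72520000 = -0.00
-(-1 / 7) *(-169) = -169 / 7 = -24.14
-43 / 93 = -0.46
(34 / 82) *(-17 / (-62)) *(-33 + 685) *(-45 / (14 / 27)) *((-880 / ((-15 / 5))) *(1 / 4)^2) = -1049308425 / 8897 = -117939.58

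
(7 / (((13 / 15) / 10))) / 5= 210 / 13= 16.15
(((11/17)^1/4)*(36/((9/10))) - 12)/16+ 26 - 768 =-100959/136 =-742.35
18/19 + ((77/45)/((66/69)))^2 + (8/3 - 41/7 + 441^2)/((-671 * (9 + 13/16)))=-2881474913929/113490323100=-25.39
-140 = -140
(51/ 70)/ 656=51/ 45920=0.00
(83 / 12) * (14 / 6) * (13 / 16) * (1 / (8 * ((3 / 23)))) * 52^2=29358511 / 864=33979.76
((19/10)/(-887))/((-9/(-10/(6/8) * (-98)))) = 7448/23949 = 0.31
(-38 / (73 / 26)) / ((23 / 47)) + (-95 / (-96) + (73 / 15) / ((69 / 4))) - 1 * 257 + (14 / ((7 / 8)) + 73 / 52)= -8360028949 / 31430880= -265.98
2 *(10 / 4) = 5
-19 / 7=-2.71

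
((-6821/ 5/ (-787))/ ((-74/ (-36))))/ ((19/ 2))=12924/ 145595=0.09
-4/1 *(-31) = 124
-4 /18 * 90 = -20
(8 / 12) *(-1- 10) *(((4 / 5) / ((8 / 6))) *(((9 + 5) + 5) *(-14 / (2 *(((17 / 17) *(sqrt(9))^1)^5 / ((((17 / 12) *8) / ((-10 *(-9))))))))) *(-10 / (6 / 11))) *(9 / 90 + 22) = -60461401 / 492075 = -122.87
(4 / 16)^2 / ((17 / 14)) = 7 / 136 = 0.05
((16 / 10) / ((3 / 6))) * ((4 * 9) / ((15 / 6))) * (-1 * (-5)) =1152 / 5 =230.40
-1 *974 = -974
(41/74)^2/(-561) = -1681/3072036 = -0.00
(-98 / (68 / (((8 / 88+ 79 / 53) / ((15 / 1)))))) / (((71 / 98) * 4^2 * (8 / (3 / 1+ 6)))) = -3320583 / 225177920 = -0.01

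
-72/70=-36/35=-1.03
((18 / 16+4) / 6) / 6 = 41 / 288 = 0.14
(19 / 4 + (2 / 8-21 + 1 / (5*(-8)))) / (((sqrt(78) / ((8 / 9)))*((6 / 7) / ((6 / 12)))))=-4487*sqrt(78) / 42120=-0.94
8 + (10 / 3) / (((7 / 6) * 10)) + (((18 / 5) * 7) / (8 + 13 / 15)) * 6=3370 / 133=25.34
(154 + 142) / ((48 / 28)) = 518 / 3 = 172.67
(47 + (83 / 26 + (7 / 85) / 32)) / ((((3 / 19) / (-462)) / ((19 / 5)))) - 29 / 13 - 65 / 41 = -2022816281407 / 3624400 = -558110.66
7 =7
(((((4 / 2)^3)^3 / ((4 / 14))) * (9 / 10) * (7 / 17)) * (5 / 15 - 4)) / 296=-25872 / 3145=-8.23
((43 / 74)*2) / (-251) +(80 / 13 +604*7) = 511193069 / 120731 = 4234.15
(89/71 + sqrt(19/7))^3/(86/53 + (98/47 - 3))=75994870016/4416979651 + 652940920 * sqrt(133)/435476867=34.50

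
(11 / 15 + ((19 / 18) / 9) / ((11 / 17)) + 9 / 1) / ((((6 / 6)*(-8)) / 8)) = -88339 / 8910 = -9.91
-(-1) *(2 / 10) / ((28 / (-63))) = -9 / 20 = -0.45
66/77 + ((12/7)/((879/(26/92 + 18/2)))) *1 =41288/47173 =0.88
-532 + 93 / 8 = -4163 / 8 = -520.38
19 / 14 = 1.36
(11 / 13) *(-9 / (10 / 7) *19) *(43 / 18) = -62909 / 260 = -241.96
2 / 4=1 / 2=0.50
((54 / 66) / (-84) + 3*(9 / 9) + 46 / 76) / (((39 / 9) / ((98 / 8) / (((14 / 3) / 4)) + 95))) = 87.54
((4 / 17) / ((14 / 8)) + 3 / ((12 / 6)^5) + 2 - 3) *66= -96987 / 1904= -50.94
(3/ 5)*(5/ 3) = 1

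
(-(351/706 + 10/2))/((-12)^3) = 3881/1219968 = 0.00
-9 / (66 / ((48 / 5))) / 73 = -0.02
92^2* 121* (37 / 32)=2368333 / 2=1184166.50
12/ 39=4/ 13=0.31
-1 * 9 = -9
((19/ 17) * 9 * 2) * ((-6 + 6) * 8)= 0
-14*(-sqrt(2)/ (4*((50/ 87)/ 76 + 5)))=1653*sqrt(2)/ 2365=0.99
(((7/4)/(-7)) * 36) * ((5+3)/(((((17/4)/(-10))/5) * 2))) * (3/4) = 5400/17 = 317.65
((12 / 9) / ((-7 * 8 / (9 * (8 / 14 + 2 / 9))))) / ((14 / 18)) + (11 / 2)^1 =3623 / 686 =5.28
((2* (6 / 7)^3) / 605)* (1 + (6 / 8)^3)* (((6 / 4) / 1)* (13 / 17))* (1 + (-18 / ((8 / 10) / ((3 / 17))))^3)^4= 470329074216313273566501937209 / 9621379998859149389496320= 48883.74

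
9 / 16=0.56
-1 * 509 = -509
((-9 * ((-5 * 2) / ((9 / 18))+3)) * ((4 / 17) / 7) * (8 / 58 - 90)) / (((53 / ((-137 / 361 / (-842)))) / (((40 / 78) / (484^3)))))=-2677665 / 150633185309194588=-0.00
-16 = -16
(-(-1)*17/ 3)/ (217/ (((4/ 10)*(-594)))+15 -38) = -6732/ 28409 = -0.24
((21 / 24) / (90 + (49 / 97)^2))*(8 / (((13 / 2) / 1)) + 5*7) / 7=4431639 / 88317944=0.05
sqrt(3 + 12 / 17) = 1.93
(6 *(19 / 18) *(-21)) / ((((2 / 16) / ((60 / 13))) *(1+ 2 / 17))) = -57120 / 13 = -4393.85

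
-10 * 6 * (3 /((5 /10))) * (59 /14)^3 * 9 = -83178495 /343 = -242502.90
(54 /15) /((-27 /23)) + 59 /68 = -2243 /1020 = -2.20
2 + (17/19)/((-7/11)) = 79/133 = 0.59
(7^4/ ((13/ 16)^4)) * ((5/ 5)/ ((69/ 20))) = 3147038720/ 1970709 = 1596.91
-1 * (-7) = 7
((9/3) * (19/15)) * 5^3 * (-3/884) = -1425/884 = -1.61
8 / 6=4 / 3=1.33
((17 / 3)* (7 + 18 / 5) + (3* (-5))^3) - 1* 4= -49784 / 15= -3318.93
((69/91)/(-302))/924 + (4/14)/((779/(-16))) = -38712573/6593811224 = -0.01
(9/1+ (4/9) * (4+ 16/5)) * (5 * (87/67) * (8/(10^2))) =10614/1675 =6.34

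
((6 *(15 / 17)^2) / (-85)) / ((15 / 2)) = -36 / 4913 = -0.01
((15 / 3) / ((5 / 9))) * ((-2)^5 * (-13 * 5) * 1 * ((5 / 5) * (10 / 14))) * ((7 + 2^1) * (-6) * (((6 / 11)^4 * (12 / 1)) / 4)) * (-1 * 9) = 176863564800 / 102487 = 1725717.06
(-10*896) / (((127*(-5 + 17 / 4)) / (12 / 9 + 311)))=29380.65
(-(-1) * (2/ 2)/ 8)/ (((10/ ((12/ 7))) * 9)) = 1/ 420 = 0.00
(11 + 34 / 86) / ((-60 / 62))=-1519 / 129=-11.78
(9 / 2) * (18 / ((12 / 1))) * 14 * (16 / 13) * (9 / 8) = 130.85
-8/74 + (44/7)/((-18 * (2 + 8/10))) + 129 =2101094/16317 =128.77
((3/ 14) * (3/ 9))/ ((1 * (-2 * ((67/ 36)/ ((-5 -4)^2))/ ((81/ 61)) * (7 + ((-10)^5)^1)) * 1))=19683/ 953566579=0.00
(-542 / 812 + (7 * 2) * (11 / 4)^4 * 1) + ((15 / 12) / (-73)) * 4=1517358821 / 1896832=799.94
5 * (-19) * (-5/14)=475/14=33.93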